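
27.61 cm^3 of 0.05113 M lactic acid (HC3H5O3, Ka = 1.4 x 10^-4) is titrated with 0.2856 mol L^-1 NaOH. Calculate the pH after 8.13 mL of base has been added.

n(acid) = 0.05113 x 0.02761 = 0.001412 mol; n(NaOH) added = 0.2856 x 0.008130 = 0.002322 mol.
Base is in excess by 0.002322 - 0.001412 = 0.0009102 mol in a total volume of 0.03574 L.
[OH^-] = 0.0009102/0.03574 = 0.02547 M, so pOH = 1.59 and pH = 14.00 - 1.59 = 12.41.

12.41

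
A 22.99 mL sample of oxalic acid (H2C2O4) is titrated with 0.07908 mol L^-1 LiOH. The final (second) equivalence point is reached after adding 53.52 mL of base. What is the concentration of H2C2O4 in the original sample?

0.0920 M

n(LiOH) = 0.07908 x 0.05352 = 0.004232 mol.
At the final (second) equivalence point, 2 mol OH^- react per mol H2C2O4, so n(H2C2O4) = 0.004232 / 2 = 0.002116 mol.
[H2C2O4] = 0.002116 / 0.02299 L = 0.0920 M.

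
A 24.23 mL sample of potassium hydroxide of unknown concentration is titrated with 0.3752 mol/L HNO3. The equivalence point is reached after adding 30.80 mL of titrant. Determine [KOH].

0.477 M

n(HNO3) delivered = 0.3752 x 0.03080 = 0.01156 mol.
For a 1:1 reaction, n(KOH) = 0.01156 mol.
[KOH] = 0.01156 mol / 0.02423 L = 0.477 M.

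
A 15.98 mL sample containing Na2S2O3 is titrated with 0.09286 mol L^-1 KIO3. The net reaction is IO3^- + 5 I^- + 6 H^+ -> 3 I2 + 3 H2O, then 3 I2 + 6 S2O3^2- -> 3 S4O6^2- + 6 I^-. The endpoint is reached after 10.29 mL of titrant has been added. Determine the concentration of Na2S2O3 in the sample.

n(KIO3) = 0.09286 x 0.01029 = 0.0009555 mol.
From the balanced equation, 1 mol KIO3 reacts with 6 mol Na2S2O3, so n(Na2S2O3) = 0.0009555 x 6/1 = 0.005733 mol.
[Na2S2O3] = 0.005733 / 0.01598 L = 0.359 M.

0.359 M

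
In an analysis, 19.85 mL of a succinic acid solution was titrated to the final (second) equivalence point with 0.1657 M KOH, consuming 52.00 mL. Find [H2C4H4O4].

0.217 M

n(KOH) = 0.1657 x 0.05200 = 0.008616 mol.
At the final (second) equivalence point, 2 mol OH^- react per mol H2C4H4O4, so n(H2C4H4O4) = 0.008616 / 2 = 0.004308 mol.
[H2C4H4O4] = 0.004308 / 0.01985 L = 0.217 M.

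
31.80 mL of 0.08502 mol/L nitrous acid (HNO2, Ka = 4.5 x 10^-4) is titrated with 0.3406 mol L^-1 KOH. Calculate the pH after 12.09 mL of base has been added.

12.51

n(acid) = 0.08502 x 0.03180 = 0.002704 mol; n(KOH) added = 0.3406 x 0.01209 = 0.004118 mol.
Base is in excess by 0.004118 - 0.002704 = 0.001414 mol in a total volume of 0.04389 L.
[OH^-] = 0.001414/0.04389 = 0.03222 M, so pOH = 1.49 and pH = 14.00 - 1.49 = 12.51.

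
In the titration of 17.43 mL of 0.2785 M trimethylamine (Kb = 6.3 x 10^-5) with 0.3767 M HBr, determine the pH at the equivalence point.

5.30

n((CH3)3N) = 0.2785 x 0.01743 = 0.004854 mol; V(HBr) at equivalence = 0.004854/0.3767 = 0.01289 L.
At equivalence the base is fully converted to (CH3)3NH+; total volume = 0.03032 L, so [(CH3)3NH+] = 0.004854/0.03032 = 0.1601 M.
Ka((CH3)3NH+) = Kw/Kb = 1.0e-14 / 6.3 x 10^-5 = 1.59e-10.
[H^+] = sqrt(Ka x [(CH3)3NH+]) = sqrt(1.59e-10 x 0.1601) = 5.04e-6 M.
pH = -log(5.04e-6) = 5.30.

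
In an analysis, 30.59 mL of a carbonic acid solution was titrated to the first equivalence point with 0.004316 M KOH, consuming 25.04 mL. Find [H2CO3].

0.00353 M

n(KOH) = 0.004316 x 0.02504 = 0.0001081 mol.
At the first equivalence point, 1 mol OH^- react per mol H2CO3, so n(H2CO3) = 0.0001081 / 1 = 0.0001081 mol.
[H2CO3] = 0.0001081 / 0.03059 L = 0.00353 M.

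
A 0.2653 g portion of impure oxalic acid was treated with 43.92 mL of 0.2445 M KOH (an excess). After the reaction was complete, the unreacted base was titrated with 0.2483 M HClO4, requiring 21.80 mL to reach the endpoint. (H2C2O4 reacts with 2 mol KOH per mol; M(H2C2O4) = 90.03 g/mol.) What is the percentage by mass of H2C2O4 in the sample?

90.4%

Total n(KOH) added = 0.2445 x 0.04392 = 0.01074 mol.
n(HClO4) used = 0.2483 x 0.02180 = 0.005413 mol, which equals the excess n(KOH).
So n(KOH) consumed by the sample = 0.01074 - 0.005413 = 0.005326 mol.
n(H2C2O4) = 0.005326 / 2 = 0.002663 mol.
mass H2C2O4 = 0.002663 x 90.03 = 0.2397 g, so %H2C2O4 = 0.2397/0.2653 x 100 = 90.4%.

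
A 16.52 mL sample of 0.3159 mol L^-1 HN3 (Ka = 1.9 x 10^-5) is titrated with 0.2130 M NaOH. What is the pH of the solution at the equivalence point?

8.91

n(HN3) = 0.3159 x 0.01652 = 0.005219 mol; V(NaOH) at equivalence = 0.005219/0.2130 = 0.02450 L.
At equivalence all the acid is converted to N3-; total volume = 0.01652 + 0.02450 = 0.04102 L, so [N3-] = 0.005219/0.04102 = 0.1272 M.
Kb = Kw/Ka = 1.0e-14 / 1.9 x 10^-5 = 5.26e-10.
[OH^-] = sqrt(Kb x [N3-]) = sqrt(5.26e-10 x 0.1272) = 8.18e-6 M.
pOH = 5.09, so pH = 14.00 - 5.09 = 8.91.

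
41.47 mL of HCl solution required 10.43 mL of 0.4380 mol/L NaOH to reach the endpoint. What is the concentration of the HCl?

n(NaOH) delivered = 0.4380 x 0.01043 = 0.004568 mol.
For a 1:1 reaction, n(HCl) = 0.004568 mol.
[HCl] = 0.004568 mol / 0.04147 L = 0.110 M.

0.110 M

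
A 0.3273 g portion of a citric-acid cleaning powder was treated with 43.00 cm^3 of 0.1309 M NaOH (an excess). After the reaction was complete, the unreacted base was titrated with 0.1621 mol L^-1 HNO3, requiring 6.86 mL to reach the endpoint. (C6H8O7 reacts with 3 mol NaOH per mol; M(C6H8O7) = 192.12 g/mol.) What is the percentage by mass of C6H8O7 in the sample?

88.4%

Total n(NaOH) added = 0.1309 x 0.04300 = 0.005629 mol.
n(HNO3) used = 0.1621 x 0.006860 = 0.001112 mol, which equals the excess n(NaOH).
So n(NaOH) consumed by the sample = 0.005629 - 0.001112 = 0.004517 mol.
n(C6H8O7) = 0.004517 / 3 = 0.001506 mol.
mass C6H8O7 = 0.001506 x 192.12 = 0.2892 g, so %C6H8O7 = 0.2892/0.3273 x 100 = 88.4%.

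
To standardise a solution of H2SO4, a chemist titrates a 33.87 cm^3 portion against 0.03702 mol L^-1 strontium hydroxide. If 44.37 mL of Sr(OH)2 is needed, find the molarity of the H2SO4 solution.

n(Sr(OH)2) delivered = 0.03702 x 0.04437 = 0.001643 mol.
For a 1:1 reaction, n(H2SO4) = 0.001643 mol.
[H2SO4] = 0.001643 mol / 0.03387 L = 0.0485 M.

0.0485 M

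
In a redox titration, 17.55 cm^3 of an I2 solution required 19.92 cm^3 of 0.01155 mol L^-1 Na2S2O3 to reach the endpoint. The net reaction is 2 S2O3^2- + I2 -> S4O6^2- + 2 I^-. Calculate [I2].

n(Na2S2O3) = 0.01155 x 0.01992 = 0.0002301 mol.
From the balanced equation, 2 mol Na2S2O3 reacts with 1 mol I2, so n(I2) = 0.0002301 x 1/2 = 0.0001150 mol.
[I2] = 0.0001150 / 0.01755 L = 0.00655 M.

0.00655 M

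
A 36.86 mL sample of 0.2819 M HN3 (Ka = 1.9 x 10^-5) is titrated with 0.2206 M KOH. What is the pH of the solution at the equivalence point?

n(HN3) = 0.2819 x 0.03686 = 0.01039 mol; V(KOH) at equivalence = 0.01039/0.2206 = 0.04710 L.
At equivalence all the acid is converted to N3-; total volume = 0.03686 + 0.04710 = 0.08396 L, so [N3-] = 0.01039/0.08396 = 0.1238 M.
Kb = Kw/Ka = 1.0e-14 / 1.9 x 10^-5 = 5.26e-10.
[OH^-] = sqrt(Kb x [N3-]) = sqrt(5.26e-10 x 0.1238) = 8.07e-6 M.
pOH = 5.09, so pH = 14.00 - 5.09 = 8.91.

8.91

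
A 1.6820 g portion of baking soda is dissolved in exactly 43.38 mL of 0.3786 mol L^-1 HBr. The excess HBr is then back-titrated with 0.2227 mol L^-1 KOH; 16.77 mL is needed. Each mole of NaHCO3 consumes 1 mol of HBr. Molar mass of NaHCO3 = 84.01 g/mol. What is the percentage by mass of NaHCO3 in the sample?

Total n(HBr) added = 0.3786 x 0.04338 = 0.01642 mol.
n(KOH) used = 0.2227 x 0.01677 = 0.003735 mol, which equals the excess n(HBr).
So n(HBr) consumed by the sample = 0.01642 - 0.003735 = 0.01269 mol.
n(NaHCO3) = 0.01269 / 1 = 0.01269 mol.
mass NaHCO3 = 0.01269 x 84.01 = 1.066 g, so %NaHCO3 = 1.066/1.6820 x 100 = 63.4%.

63.4%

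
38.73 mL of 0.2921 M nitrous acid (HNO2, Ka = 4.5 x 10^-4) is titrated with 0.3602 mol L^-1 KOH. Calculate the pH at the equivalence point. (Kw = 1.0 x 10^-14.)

8.28

n(HNO2) = 0.2921 x 0.03873 = 0.01131 mol; V(KOH) at equivalence = 0.01131/0.3602 = 0.03141 L.
At equivalence all the acid is converted to NO2-; total volume = 0.03873 + 0.03141 = 0.07014 L, so [NO2-] = 0.01131/0.07014 = 0.1613 M.
Kb = Kw/Ka = 1.0e-14 / 4.5 x 10^-4 = 2.22e-11.
[OH^-] = sqrt(Kb x [NO2-]) = sqrt(2.22e-11 x 0.1613) = 1.89e-6 M.
pOH = 5.72, so pH = 14.00 - 5.72 = 8.28.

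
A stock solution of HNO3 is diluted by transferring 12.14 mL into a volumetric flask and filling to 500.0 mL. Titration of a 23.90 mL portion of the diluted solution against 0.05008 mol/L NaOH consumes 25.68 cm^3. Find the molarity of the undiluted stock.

2.22 M

n(NaOH) = 0.05008 x 0.02568 = 0.001286 mol.
n(HNO3) in the aliquot = 0.001286 mol.
[diluted HNO3] = 0.001286 / 0.02390 = 0.05381 M.
Dilution factor = 500.0/12.14 = 41.19, so [stock] = 0.05381 x 41.19 = 2.22 M.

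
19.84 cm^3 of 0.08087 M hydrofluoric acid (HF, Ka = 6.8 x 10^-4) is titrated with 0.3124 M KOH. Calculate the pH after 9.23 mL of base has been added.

n(acid) = 0.08087 x 0.01984 = 0.001604 mol; n(KOH) added = 0.3124 x 0.009230 = 0.002883 mol.
Base is in excess by 0.002883 - 0.001604 = 0.001279 mol in a total volume of 0.02907 L.
[OH^-] = 0.001279/0.02907 = 0.04400 M, so pOH = 1.36 and pH = 14.00 - 1.36 = 12.64.

12.64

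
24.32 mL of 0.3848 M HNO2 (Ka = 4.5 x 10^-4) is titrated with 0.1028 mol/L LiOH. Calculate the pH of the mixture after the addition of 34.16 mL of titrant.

Initial n(HNO2) = 0.3848 x 0.02432 = 0.009358 mol.
n(LiOH) added = 0.1028 x 0.03416 = 0.003512 mol, converting that many moles of HNO2 to NO2-.
Remaining n(HNO2) = 0.005847 mol; n(NO2-) = 0.003512 mol.
By Henderson-Hasselbalch, pH = pKa + log([A^-]/[HA]) = 3.35 + log(0.003512/0.005847) = 3.35 + (-0.22) = 3.13.

3.13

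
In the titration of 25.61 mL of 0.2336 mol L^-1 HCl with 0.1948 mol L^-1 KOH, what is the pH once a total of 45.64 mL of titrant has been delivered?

12.61

n(acid) = 0.2336 x 0.02561 = 0.005982 mol; n(KOH) added = 0.1948 x 0.04564 = 0.008891 mol.
Base is in excess by 0.008891 - 0.005982 = 0.002908 mol in a total volume of 0.07125 L.
[OH^-] = 0.002908/0.07125 = 0.04082 M, so pOH = 1.39 and pH = 14.00 - 1.39 = 12.61.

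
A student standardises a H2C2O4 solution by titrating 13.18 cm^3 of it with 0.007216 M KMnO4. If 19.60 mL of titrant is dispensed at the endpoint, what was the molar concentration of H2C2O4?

0.0268 M

n(KMnO4) = 0.007216 x 0.01960 = 0.0001414 mol.
From the balanced equation, 2 mol KMnO4 reacts with 5 mol H2C2O4, so n(H2C2O4) = 0.0001414 x 5/2 = 0.0003536 mol.
[H2C2O4] = 0.0003536 / 0.01318 L = 0.0268 M.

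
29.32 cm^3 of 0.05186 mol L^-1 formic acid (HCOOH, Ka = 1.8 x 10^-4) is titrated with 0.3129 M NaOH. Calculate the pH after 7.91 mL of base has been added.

n(acid) = 0.05186 x 0.02932 = 0.001521 mol; n(NaOH) added = 0.3129 x 0.007910 = 0.002475 mol.
Base is in excess by 0.002475 - 0.001521 = 0.0009545 mol in a total volume of 0.03723 L.
[OH^-] = 0.0009545/0.03723 = 0.02564 M, so pOH = 1.59 and pH = 14.00 - 1.59 = 12.41.

12.41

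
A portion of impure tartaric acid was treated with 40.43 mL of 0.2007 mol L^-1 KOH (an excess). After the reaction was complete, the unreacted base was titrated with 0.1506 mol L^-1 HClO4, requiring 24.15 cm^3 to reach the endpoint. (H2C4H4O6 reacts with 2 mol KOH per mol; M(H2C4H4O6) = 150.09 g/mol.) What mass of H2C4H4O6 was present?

0.336 g

Total n(KOH) added = 0.2007 x 0.04043 = 0.008114 mol.
n(HClO4) used = 0.1506 x 0.02415 = 0.003637 mol, which equals the excess n(KOH).
So n(KOH) consumed by the sample = 0.008114 - 0.003637 = 0.004477 mol.
n(H2C4H4O6) = 0.004477 / 2 = 0.002239 mol.
mass = 0.002239 mol x 150.09 g/mol = 0.336 g.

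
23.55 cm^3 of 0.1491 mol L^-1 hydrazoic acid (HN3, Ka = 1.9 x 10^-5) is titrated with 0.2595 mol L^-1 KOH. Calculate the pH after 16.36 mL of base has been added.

n(acid) = 0.1491 x 0.02355 = 0.003511 mol; n(KOH) added = 0.2595 x 0.01636 = 0.004245 mol.
Base is in excess by 0.004245 - 0.003511 = 0.0007341 mol in a total volume of 0.03991 L.
[OH^-] = 0.0007341/0.03991 = 0.01839 M, so pOH = 1.74 and pH = 14.00 - 1.74 = 12.26.

12.26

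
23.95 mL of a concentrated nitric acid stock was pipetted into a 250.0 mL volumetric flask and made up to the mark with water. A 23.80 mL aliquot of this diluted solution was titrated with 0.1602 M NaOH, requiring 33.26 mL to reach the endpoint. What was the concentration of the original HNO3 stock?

n(NaOH) = 0.1602 x 0.03326 = 0.005328 mol.
n(HNO3) in the aliquot = 0.005328 mol.
[diluted HNO3] = 0.005328 / 0.02380 = 0.2239 M.
Dilution factor = 250.0/23.95 = 10.44, so [stock] = 0.2239 x 10.44 = 2.34 M.

2.34 M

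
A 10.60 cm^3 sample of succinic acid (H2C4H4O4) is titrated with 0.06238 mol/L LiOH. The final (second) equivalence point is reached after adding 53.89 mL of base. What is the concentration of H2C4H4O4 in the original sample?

0.159 M

n(LiOH) = 0.06238 x 0.05389 = 0.003362 mol.
At the final (second) equivalence point, 2 mol OH^- react per mol H2C4H4O4, so n(H2C4H4O4) = 0.003362 / 2 = 0.001681 mol.
[H2C4H4O4] = 0.001681 / 0.01060 L = 0.159 M.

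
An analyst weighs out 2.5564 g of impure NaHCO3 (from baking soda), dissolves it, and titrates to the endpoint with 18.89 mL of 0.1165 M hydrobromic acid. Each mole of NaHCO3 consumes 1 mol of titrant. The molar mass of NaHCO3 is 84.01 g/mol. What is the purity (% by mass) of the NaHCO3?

n(HBr) = 0.1165 x 0.01889 = 0.002201 mol.
n(NaHCO3) = 0.002201 / 1 = 0.002201 mol.
mass of NaHCO3 = 0.002201 x 84.01 = 0.1849 g.
% purity = 0.1849 / 2.5564 x 100 = 7.23%.

7.23%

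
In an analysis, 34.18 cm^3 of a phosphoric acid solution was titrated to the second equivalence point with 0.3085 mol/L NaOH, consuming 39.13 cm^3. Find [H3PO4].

n(NaOH) = 0.3085 x 0.03913 = 0.01207 mol.
At the second equivalence point, 2 mol OH^- react per mol H3PO4, so n(H3PO4) = 0.01207 / 2 = 0.006036 mol.
[H3PO4] = 0.006036 / 0.03418 L = 0.177 M.

0.177 M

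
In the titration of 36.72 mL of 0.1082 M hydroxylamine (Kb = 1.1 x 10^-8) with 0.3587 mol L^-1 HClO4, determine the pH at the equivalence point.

n(NH2OH) = 0.1082 x 0.03672 = 0.003973 mol; V(HClO4) at equivalence = 0.003973/0.3587 = 0.01108 L.
At equivalence the base is fully converted to NH3OH+; total volume = 0.04780 L, so [NH3OH+] = 0.003973/0.04780 = 0.08313 M.
Ka(NH3OH+) = Kw/Kb = 1.0e-14 / 1.1 x 10^-8 = 9.09e-7.
[H^+] = sqrt(Ka x [NH3OH+]) = sqrt(9.09e-7 x 0.08313) = 0.000275 M.
pH = -log(0.000275) = 3.56.

3.56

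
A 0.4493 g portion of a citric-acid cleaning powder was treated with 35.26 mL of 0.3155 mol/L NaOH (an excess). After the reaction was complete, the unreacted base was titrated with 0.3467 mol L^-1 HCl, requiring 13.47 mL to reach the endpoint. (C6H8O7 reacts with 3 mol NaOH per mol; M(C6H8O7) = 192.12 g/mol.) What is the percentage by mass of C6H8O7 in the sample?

Total n(NaOH) added = 0.3155 x 0.03526 = 0.01112 mol.
n(HCl) used = 0.3467 x 0.01347 = 0.004670 mol, which equals the excess n(NaOH).
So n(NaOH) consumed by the sample = 0.01112 - 0.004670 = 0.006454 mol.
n(C6H8O7) = 0.006454 / 3 = 0.002151 mol.
mass C6H8O7 = 0.002151 x 192.12 = 0.4133 g, so %C6H8O7 = 0.4133/0.4493 x 100 = 92.0%.

92.0%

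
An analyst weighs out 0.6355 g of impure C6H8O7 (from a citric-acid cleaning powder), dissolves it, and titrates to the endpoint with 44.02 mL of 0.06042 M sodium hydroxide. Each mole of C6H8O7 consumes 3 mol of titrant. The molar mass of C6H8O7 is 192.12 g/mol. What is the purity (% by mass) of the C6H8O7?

n(NaOH) = 0.06042 x 0.04402 = 0.002660 mol.
n(C6H8O7) = 0.002660 / 3 = 0.0008866 mol.
mass of C6H8O7 = 0.0008866 x 192.12 = 0.1703 g.
% purity = 0.1703 / 0.6355 x 100 = 26.8%.

26.8%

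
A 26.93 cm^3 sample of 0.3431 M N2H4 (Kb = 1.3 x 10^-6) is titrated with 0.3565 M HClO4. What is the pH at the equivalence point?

4.44

n(N2H4) = 0.3431 x 0.02693 = 0.009240 mol; V(HClO4) at equivalence = 0.009240/0.3565 = 0.02592 L.
At equivalence the base is fully converted to N2H5+; total volume = 0.05285 L, so [N2H5+] = 0.009240/0.05285 = 0.1748 M.
Ka(N2H5+) = Kw/Kb = 1.0e-14 / 1.3 x 10^-6 = 7.69e-9.
[H^+] = sqrt(Ka x [N2H5+]) = sqrt(7.69e-9 x 0.1748) = 3.67e-5 M.
pH = -log(3.67e-5) = 4.44.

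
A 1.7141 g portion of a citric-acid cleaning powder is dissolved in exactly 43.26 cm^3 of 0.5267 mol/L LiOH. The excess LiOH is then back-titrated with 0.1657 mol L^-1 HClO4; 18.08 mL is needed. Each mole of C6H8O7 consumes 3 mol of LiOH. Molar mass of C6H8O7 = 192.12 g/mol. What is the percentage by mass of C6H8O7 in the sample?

Total n(LiOH) added = 0.5267 x 0.04326 = 0.02279 mol.
n(HClO4) used = 0.1657 x 0.01808 = 0.002996 mol, which equals the excess n(LiOH).
So n(LiOH) consumed by the sample = 0.02279 - 0.002996 = 0.01979 mol.
n(C6H8O7) = 0.01979 / 3 = 0.006596 mol.
mass C6H8O7 = 0.006596 x 192.12 = 1.267 g, so %C6H8O7 = 1.267/1.7141 x 100 = 73.9%.

73.9%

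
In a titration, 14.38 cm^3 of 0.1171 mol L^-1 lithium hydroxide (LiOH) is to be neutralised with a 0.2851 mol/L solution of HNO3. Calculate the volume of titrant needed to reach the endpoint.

5.91 mL

n(LiOH) = 0.1171 mol/L x 0.01438 L = 0.001684 mol.
At equivalence n(HNO3) = n(LiOH) = 0.001684 mol.
V(HNO3) = 0.001684 / 0.2851 = 0.005906 L = 5.91 mL.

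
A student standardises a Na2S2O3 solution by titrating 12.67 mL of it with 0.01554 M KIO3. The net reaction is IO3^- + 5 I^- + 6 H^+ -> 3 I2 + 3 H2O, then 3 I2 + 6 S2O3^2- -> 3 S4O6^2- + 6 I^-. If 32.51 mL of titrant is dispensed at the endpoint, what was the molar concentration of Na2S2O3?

n(KIO3) = 0.01554 x 0.03251 = 0.0005052 mol.
From the balanced equation, 1 mol KIO3 reacts with 6 mol Na2S2O3, so n(Na2S2O3) = 0.0005052 x 6/1 = 0.003031 mol.
[Na2S2O3] = 0.003031 / 0.01267 L = 0.239 M.

0.239 M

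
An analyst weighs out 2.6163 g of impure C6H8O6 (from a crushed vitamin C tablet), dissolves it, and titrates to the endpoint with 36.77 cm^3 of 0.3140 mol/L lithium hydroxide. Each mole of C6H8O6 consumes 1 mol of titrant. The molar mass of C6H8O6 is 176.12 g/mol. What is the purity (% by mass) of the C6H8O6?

77.7%

n(LiOH) = 0.3140 x 0.03677 = 0.01155 mol.
n(C6H8O6) = 0.01155 / 1 = 0.01155 mol.
mass of C6H8O6 = 0.01155 x 176.12 = 2.033 g.
% purity = 2.033 / 2.6163 x 100 = 77.7%.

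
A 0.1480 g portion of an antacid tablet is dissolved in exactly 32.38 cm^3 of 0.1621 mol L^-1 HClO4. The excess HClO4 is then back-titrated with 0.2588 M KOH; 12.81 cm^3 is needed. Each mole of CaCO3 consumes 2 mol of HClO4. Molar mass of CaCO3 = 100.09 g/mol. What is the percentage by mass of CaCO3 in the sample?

65.4%

Total n(HClO4) added = 0.1621 x 0.03238 = 0.005249 mol.
n(KOH) used = 0.2588 x 0.01281 = 0.003315 mol, which equals the excess n(HClO4).
So n(HClO4) consumed by the sample = 0.005249 - 0.003315 = 0.001934 mol.
n(CaCO3) = 0.001934 / 2 = 0.0009668 mol.
mass CaCO3 = 0.0009668 x 100.09 = 0.09677 g, so %CaCO3 = 0.09677/0.1480 x 100 = 65.4%.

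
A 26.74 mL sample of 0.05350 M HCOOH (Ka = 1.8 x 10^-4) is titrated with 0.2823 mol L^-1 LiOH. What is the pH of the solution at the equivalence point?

n(HCOOH) = 0.05350 x 0.02674 = 0.001431 mol; V(LiOH) at equivalence = 0.001431/0.2823 = 0.005068 L.
At equivalence all the acid is converted to HCOO-; total volume = 0.02674 + 0.005068 = 0.03181 L, so [HCOO-] = 0.001431/0.03181 = 0.04498 M.
Kb = Kw/Ka = 1.0e-14 / 1.8 x 10^-4 = 5.56e-11.
[OH^-] = sqrt(Kb x [HCOO-]) = sqrt(5.56e-11 x 0.04498) = 1.58e-6 M.
pOH = 5.80, so pH = 14.00 - 5.80 = 8.20.

8.20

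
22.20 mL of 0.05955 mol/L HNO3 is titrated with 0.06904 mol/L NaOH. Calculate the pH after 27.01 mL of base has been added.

n(acid) = 0.05955 x 0.02220 = 0.001322 mol; n(NaOH) added = 0.06904 x 0.02701 = 0.001865 mol.
Base is in excess by 0.001865 - 0.001322 = 0.0005428 mol in a total volume of 0.04921 L.
[OH^-] = 0.0005428/0.04921 = 0.01103 M, so pOH = 1.96 and pH = 14.00 - 1.96 = 12.04.

12.04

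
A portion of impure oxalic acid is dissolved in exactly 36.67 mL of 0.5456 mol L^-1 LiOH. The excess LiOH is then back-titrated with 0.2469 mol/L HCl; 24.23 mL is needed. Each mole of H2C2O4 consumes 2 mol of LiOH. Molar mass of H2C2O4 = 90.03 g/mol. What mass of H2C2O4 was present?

0.631 g

Total n(LiOH) added = 0.5456 x 0.03667 = 0.02001 mol.
n(HCl) used = 0.2469 x 0.02423 = 0.005982 mol, which equals the excess n(LiOH).
So n(LiOH) consumed by the sample = 0.02001 - 0.005982 = 0.01402 mol.
n(H2C2O4) = 0.01402 / 2 = 0.007012 mol.
mass = 0.007012 mol x 90.03 g/mol = 0.631 g.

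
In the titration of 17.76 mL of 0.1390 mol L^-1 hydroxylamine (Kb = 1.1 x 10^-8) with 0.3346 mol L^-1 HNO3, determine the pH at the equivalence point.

n(NH2OH) = 0.1390 x 0.01776 = 0.002469 mol; V(HNO3) at equivalence = 0.002469/0.3346 = 0.007378 L.
At equivalence the base is fully converted to NH3OH+; total volume = 0.02514 L, so [NH3OH+] = 0.002469/0.02514 = 0.09820 M.
Ka(NH3OH+) = Kw/Kb = 1.0e-14 / 1.1 x 10^-8 = 9.09e-7.
[H^+] = sqrt(Ka x [NH3OH+]) = sqrt(9.09e-7 x 0.09820) = 0.000299 M.
pH = -log(0.000299) = 3.52.

3.52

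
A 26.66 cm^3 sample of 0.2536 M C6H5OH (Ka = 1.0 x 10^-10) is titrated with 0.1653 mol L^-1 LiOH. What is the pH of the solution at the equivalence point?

n(C6H5OH) = 0.2536 x 0.02666 = 0.006761 mol; V(LiOH) at equivalence = 0.006761/0.1653 = 0.04090 L.
At equivalence all the acid is converted to C6H5O-; total volume = 0.02666 + 0.04090 = 0.06756 L, so [C6H5O-] = 0.006761/0.06756 = 0.1001 M.
Kb = Kw/Ka = 1.0e-14 / 1.0 x 10^-10 = 0.000100.
[OH^-] = sqrt(Kb x [C6H5O-]) = sqrt(0.000100 x 0.1001) = 0.00316 M.
pOH = 2.50, so pH = 14.00 - 2.50 = 11.50.

11.50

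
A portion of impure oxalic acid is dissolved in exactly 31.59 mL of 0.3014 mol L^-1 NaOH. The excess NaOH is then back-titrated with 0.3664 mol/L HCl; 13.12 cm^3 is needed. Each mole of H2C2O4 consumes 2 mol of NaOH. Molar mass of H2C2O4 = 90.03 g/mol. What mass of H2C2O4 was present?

Total n(NaOH) added = 0.3014 x 0.03159 = 0.009521 mol.
n(HCl) used = 0.3664 x 0.01312 = 0.004807 mol, which equals the excess n(NaOH).
So n(NaOH) consumed by the sample = 0.009521 - 0.004807 = 0.004714 mol.
n(H2C2O4) = 0.004714 / 2 = 0.002357 mol.
mass = 0.002357 mol x 90.03 g/mol = 0.212 g.

0.212 g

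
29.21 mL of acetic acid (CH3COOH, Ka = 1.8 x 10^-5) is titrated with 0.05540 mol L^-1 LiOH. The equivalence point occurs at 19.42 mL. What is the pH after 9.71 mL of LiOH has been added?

4.74

9.71 mL is exactly half the equivalence volume (19.42/2), i.e. the half-equivalence point.
There, n(HA) = n(A^-), so pH = pKa = -log(1.8 x 10^-5) = 4.74.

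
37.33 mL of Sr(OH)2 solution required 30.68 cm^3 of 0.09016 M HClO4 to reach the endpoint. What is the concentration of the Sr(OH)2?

n(HClO4) delivered = 0.09016 x 0.03068 = 0.002766 mol.
The reaction is 1 Sr(OH)2 + 2 HClO4, so n(Sr(OH)2) = 0.002766 x 1/2 = 0.001383 mol.
[Sr(OH)2] = 0.001383 mol / 0.03733 L = 0.0370 M.

0.0370 M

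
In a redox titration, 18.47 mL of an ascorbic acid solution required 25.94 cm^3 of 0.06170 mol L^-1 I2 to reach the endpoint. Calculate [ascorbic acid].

0.0867 M

n(I2) = 0.06170 x 0.02594 = 0.001600 mol.
From the balanced equation, 1 mol I2 reacts with 1 mol ascorbic acid, so n(ascorbic acid) = 0.001600 x 1/1 = 0.001600 mol.
[ascorbic acid] = 0.001600 / 0.01847 L = 0.0867 M.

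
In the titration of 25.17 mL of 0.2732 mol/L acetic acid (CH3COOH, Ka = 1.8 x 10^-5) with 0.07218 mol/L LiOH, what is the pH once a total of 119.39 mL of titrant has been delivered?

n(acid) = 0.2732 x 0.02517 = 0.006876 mol; n(LiOH) added = 0.07218 x 0.1194 = 0.008618 mol.
Base is in excess by 0.008618 - 0.006876 = 0.001741 mol in a total volume of 0.1446 L.
[OH^-] = 0.001741/0.1446 = 0.01204 M, so pOH = 1.92 and pH = 14.00 - 1.92 = 12.08.

12.08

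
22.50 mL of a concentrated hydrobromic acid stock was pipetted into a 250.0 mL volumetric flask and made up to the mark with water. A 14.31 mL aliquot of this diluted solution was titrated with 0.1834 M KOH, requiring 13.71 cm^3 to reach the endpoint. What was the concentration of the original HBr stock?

n(KOH) = 0.1834 x 0.01371 = 0.002514 mol.
n(HBr) in the aliquot = 0.002514 mol.
[diluted HBr] = 0.002514 / 0.01431 = 0.1757 M.
Dilution factor = 250.0/22.50 = 11.11, so [stock] = 0.1757 x 11.11 = 1.95 M.

1.95 M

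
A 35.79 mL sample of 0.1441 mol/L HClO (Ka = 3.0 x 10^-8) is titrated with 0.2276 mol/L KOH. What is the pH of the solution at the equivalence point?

10.23

n(HClO) = 0.1441 x 0.03579 = 0.005157 mol; V(KOH) at equivalence = 0.005157/0.2276 = 0.02266 L.
At equivalence all the acid is converted to ClO-; total volume = 0.03579 + 0.02266 = 0.05845 L, so [ClO-] = 0.005157/0.05845 = 0.08824 M.
Kb = Kw/Ka = 1.0e-14 / 3.0 x 10^-8 = 3.33e-7.
[OH^-] = sqrt(Kb x [ClO-]) = sqrt(3.33e-7 x 0.08824) = 0.000171 M.
pOH = 3.77, so pH = 14.00 - 3.77 = 10.23.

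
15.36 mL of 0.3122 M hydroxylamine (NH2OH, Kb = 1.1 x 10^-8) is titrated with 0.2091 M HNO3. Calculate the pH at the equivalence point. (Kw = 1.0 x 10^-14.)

n(NH2OH) = 0.3122 x 0.01536 = 0.004795 mol; V(HNO3) at equivalence = 0.004795/0.2091 = 0.02293 L.
At equivalence the base is fully converted to NH3OH+; total volume = 0.03829 L, so [NH3OH+] = 0.004795/0.03829 = 0.1252 M.
Ka(NH3OH+) = Kw/Kb = 1.0e-14 / 1.1 x 10^-8 = 9.09e-7.
[H^+] = sqrt(Ka x [NH3OH+]) = sqrt(9.09e-7 x 0.1252) = 0.000337 M.
pH = -log(0.000337) = 3.47.

3.47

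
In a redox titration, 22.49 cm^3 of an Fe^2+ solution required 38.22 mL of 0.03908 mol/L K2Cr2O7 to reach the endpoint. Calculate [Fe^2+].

0.398 M

n(K2Cr2O7) = 0.03908 x 0.03822 = 0.001494 mol.
From the balanced equation, 1 mol K2Cr2O7 reacts with 6 mol Fe^2+, so n(Fe^2+) = 0.001494 x 6/1 = 0.008962 mol.
[Fe^2+] = 0.008962 / 0.02249 L = 0.398 M.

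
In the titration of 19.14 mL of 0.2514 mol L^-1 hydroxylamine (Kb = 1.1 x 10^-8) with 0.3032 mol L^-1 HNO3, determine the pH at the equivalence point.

n(NH2OH) = 0.2514 x 0.01914 = 0.004812 mol; V(HNO3) at equivalence = 0.004812/0.3032 = 0.01587 L.
At equivalence the base is fully converted to NH3OH+; total volume = 0.03501 L, so [NH3OH+] = 0.004812/0.03501 = 0.1374 M.
Ka(NH3OH+) = Kw/Kb = 1.0e-14 / 1.1 x 10^-8 = 9.09e-7.
[H^+] = sqrt(Ka x [NH3OH+]) = sqrt(9.09e-7 x 0.1374) = 0.000353 M.
pH = -log(0.000353) = 3.45.

3.45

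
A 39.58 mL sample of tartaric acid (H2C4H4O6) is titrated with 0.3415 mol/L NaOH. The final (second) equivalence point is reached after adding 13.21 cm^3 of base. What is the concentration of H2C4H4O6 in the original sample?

0.0570 M

n(NaOH) = 0.3415 x 0.01321 = 0.004511 mol.
At the final (second) equivalence point, 2 mol OH^- react per mol H2C4H4O6, so n(H2C4H4O6) = 0.004511 / 2 = 0.002256 mol.
[H2C4H4O6] = 0.002256 / 0.03958 L = 0.0570 M.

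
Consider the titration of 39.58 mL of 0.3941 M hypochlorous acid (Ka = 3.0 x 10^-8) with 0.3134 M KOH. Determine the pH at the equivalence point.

10.38

n(HClO) = 0.3941 x 0.03958 = 0.01560 mol; V(KOH) at equivalence = 0.01560/0.3134 = 0.04977 L.
At equivalence all the acid is converted to ClO-; total volume = 0.03958 + 0.04977 = 0.08935 L, so [ClO-] = 0.01560/0.08935 = 0.1746 M.
Kb = Kw/Ka = 1.0e-14 / 3.0 x 10^-8 = 3.33e-7.
[OH^-] = sqrt(Kb x [ClO-]) = sqrt(3.33e-7 x 0.1746) = 0.000241 M.
pOH = 3.62, so pH = 14.00 - 3.62 = 10.38.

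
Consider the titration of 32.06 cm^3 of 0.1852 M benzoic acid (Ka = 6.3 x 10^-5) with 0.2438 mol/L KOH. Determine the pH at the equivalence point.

8.61

n(C6H5COOH) = 0.1852 x 0.03206 = 0.005938 mol; V(KOH) at equivalence = 0.005938/0.2438 = 0.02435 L.
At equivalence all the acid is converted to C6H5COO-; total volume = 0.03206 + 0.02435 = 0.05641 L, so [C6H5COO-] = 0.005938/0.05641 = 0.1052 M.
Kb = Kw/Ka = 1.0e-14 / 6.3 x 10^-5 = 1.59e-10.
[OH^-] = sqrt(Kb x [C6H5COO-]) = sqrt(1.59e-10 x 0.1052) = 4.09e-6 M.
pOH = 5.39, so pH = 14.00 - 5.39 = 8.61.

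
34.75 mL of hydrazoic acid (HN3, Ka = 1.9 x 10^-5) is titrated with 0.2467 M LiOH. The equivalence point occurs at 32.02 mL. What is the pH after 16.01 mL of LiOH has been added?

16.01 mL is exactly half the equivalence volume (32.02/2), i.e. the half-equivalence point.
There, n(HA) = n(A^-), so pH = pKa = -log(1.9 x 10^-5) = 4.72.

4.72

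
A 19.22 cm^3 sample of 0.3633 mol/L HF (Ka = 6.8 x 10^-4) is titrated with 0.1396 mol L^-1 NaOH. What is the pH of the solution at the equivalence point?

n(HF) = 0.3633 x 0.01922 = 0.006983 mol; V(NaOH) at equivalence = 0.006983/0.1396 = 0.05002 L.
At equivalence all the acid is converted to F-; total volume = 0.01922 + 0.05002 = 0.06924 L, so [F-] = 0.006983/0.06924 = 0.1008 M.
Kb = Kw/Ka = 1.0e-14 / 6.8 x 10^-4 = 1.47e-11.
[OH^-] = sqrt(Kb x [F-]) = sqrt(1.47e-11 x 0.1008) = 1.22e-6 M.
pOH = 5.91, so pH = 14.00 - 5.91 = 8.09.

8.09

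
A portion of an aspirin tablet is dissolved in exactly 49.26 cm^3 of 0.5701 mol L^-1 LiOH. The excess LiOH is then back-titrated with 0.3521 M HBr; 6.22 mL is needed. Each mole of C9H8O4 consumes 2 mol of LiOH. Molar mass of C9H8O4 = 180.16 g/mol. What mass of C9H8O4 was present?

2.33 g

Total n(LiOH) added = 0.5701 x 0.04926 = 0.02808 mol.
n(HBr) used = 0.3521 x 0.006220 = 0.002190 mol, which equals the excess n(LiOH).
So n(LiOH) consumed by the sample = 0.02808 - 0.002190 = 0.02589 mol.
n(C9H8O4) = 0.02589 / 2 = 0.01295 mol.
mass = 0.01295 mol x 180.16 g/mol = 2.33 g.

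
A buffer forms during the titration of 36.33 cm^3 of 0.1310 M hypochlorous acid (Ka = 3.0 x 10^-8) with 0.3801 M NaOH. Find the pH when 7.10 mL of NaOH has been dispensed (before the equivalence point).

7.64

Initial n(HClO) = 0.1310 x 0.03633 = 0.004759 mol.
n(NaOH) added = 0.3801 x 0.007100 = 0.002699 mol, converting that many moles of HClO to ClO-.
Remaining n(HClO) = 0.002061 mol; n(ClO-) = 0.002699 mol.
By Henderson-Hasselbalch, pH = pKa + log([A^-]/[HA]) = 7.52 + log(0.002699/0.002061) = 7.52 + (+0.12) = 7.64.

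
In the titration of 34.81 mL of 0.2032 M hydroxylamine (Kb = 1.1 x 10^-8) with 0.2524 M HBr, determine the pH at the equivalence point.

n(NH2OH) = 0.2032 x 0.03481 = 0.007073 mol; V(HBr) at equivalence = 0.007073/0.2524 = 0.02802 L.
At equivalence the base is fully converted to NH3OH+; total volume = 0.06283 L, so [NH3OH+] = 0.007073/0.06283 = 0.1126 M.
Ka(NH3OH+) = Kw/Kb = 1.0e-14 / 1.1 x 10^-8 = 9.09e-7.
[H^+] = sqrt(Ka x [NH3OH+]) = sqrt(9.09e-7 x 0.1126) = 0.000320 M.
pH = -log(0.000320) = 3.49.

3.49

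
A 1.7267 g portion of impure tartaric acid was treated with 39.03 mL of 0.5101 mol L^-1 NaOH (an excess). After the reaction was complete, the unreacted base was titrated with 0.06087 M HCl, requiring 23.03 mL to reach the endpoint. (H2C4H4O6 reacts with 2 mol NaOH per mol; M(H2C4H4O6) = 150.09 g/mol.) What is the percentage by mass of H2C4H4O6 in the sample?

80.4%

Total n(NaOH) added = 0.5101 x 0.03903 = 0.01991 mol.
n(HCl) used = 0.06087 x 0.02303 = 0.001402 mol, which equals the excess n(NaOH).
So n(NaOH) consumed by the sample = 0.01991 - 0.001402 = 0.01851 mol.
n(H2C4H4O6) = 0.01851 / 2 = 0.009254 mol.
mass H2C4H4O6 = 0.009254 x 150.09 = 1.389 g, so %H2C4H4O6 = 1.389/1.7267 x 100 = 80.4%.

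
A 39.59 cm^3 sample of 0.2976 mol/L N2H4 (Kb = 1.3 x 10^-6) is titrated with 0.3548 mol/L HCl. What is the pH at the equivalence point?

n(N2H4) = 0.2976 x 0.03959 = 0.01178 mol; V(HCl) at equivalence = 0.01178/0.3548 = 0.03321 L.
At equivalence the base is fully converted to N2H5+; total volume = 0.07280 L, so [N2H5+] = 0.01178/0.07280 = 0.1618 M.
Ka(N2H5+) = Kw/Kb = 1.0e-14 / 1.3 x 10^-6 = 7.69e-9.
[H^+] = sqrt(Ka x [N2H5+]) = sqrt(7.69e-9 x 0.1618) = 3.53e-5 M.
pH = -log(3.53e-5) = 4.45.

4.45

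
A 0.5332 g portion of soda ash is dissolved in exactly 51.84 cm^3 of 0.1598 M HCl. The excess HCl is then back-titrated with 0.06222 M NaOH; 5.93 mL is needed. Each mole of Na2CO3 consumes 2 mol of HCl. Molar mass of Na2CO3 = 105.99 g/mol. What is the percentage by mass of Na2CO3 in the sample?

78.7%

Total n(HCl) added = 0.1598 x 0.05184 = 0.008284 mol.
n(NaOH) used = 0.06222 x 0.005930 = 0.0003690 mol, which equals the excess n(HCl).
So n(HCl) consumed by the sample = 0.008284 - 0.0003690 = 0.007915 mol.
n(Na2CO3) = 0.007915 / 2 = 0.003958 mol.
mass Na2CO3 = 0.003958 x 105.99 = 0.4195 g, so %Na2CO3 = 0.4195/0.5332 x 100 = 78.7%.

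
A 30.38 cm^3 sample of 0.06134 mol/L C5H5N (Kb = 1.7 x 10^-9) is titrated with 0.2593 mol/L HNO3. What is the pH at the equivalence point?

3.27

n(C5H5N) = 0.06134 x 0.03038 = 0.001864 mol; V(HNO3) at equivalence = 0.001864/0.2593 = 0.007187 L.
At equivalence the base is fully converted to C5H5NH+; total volume = 0.03757 L, so [C5H5NH+] = 0.001864/0.03757 = 0.04961 M.
Ka(C5H5NH+) = Kw/Kb = 1.0e-14 / 1.7 x 10^-9 = 5.88e-6.
[H^+] = sqrt(Ka x [C5H5NH+]) = sqrt(5.88e-6 x 0.04961) = 0.000540 M.
pH = -log(0.000540) = 3.27.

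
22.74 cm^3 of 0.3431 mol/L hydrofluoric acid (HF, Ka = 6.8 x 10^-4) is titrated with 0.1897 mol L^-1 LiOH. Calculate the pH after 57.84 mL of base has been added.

12.59

n(acid) = 0.3431 x 0.02274 = 0.007802 mol; n(LiOH) added = 0.1897 x 0.05784 = 0.01097 mol.
Base is in excess by 0.01097 - 0.007802 = 0.003170 mol in a total volume of 0.08058 L.
[OH^-] = 0.003170/0.08058 = 0.03934 M, so pOH = 1.41 and pH = 14.00 - 1.41 = 12.59.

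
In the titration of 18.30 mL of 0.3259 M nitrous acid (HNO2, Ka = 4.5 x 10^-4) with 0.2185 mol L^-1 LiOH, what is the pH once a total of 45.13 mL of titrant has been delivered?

n(acid) = 0.3259 x 0.01830 = 0.005964 mol; n(LiOH) added = 0.2185 x 0.04513 = 0.009861 mol.
Base is in excess by 0.009861 - 0.005964 = 0.003897 mol in a total volume of 0.06343 L.
[OH^-] = 0.003897/0.06343 = 0.06144 M, so pOH = 1.21 and pH = 14.00 - 1.21 = 12.79.

12.79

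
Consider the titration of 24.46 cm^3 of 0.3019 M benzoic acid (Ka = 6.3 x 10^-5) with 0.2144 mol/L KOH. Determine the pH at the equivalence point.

n(C6H5COOH) = 0.3019 x 0.02446 = 0.007384 mol; V(KOH) at equivalence = 0.007384/0.2144 = 0.03444 L.
At equivalence all the acid is converted to C6H5COO-; total volume = 0.02446 + 0.03444 = 0.05890 L, so [C6H5COO-] = 0.007384/0.05890 = 0.1254 M.
Kb = Kw/Ka = 1.0e-14 / 6.3 x 10^-5 = 1.59e-10.
[OH^-] = sqrt(Kb x [C6H5COO-]) = sqrt(1.59e-10 x 0.1254) = 4.46e-6 M.
pOH = 5.35, so pH = 14.00 - 5.35 = 8.65.

8.65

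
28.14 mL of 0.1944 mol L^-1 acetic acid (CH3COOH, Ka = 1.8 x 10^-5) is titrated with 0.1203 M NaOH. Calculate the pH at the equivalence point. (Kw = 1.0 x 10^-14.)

n(CH3COOH) = 0.1944 x 0.02814 = 0.005470 mol; V(NaOH) at equivalence = 0.005470/0.1203 = 0.04547 L.
At equivalence all the acid is converted to CH3COO-; total volume = 0.02814 + 0.04547 = 0.07361 L, so [CH3COO-] = 0.005470/0.07361 = 0.07431 M.
Kb = Kw/Ka = 1.0e-14 / 1.8 x 10^-5 = 5.56e-10.
[OH^-] = sqrt(Kb x [CH3COO-]) = sqrt(5.56e-10 x 0.07431) = 6.43e-6 M.
pOH = 5.19, so pH = 14.00 - 5.19 = 8.81.

8.81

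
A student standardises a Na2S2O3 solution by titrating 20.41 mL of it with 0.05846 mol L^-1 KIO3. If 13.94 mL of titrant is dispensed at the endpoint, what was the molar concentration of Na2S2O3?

0.240 M

n(KIO3) = 0.05846 x 0.01394 = 0.0008149 mol.
From the balanced equation, 1 mol KIO3 reacts with 6 mol Na2S2O3, so n(Na2S2O3) = 0.0008149 x 6/1 = 0.004890 mol.
[Na2S2O3] = 0.004890 / 0.02041 L = 0.240 M.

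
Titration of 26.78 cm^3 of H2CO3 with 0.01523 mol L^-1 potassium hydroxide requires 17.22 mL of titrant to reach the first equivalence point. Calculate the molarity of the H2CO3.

0.00979 M

n(KOH) = 0.01523 x 0.01722 = 0.0002623 mol.
At the first equivalence point, 1 mol OH^- react per mol H2CO3, so n(H2CO3) = 0.0002623 / 1 = 0.0002623 mol.
[H2CO3] = 0.0002623 / 0.02678 L = 0.00979 M.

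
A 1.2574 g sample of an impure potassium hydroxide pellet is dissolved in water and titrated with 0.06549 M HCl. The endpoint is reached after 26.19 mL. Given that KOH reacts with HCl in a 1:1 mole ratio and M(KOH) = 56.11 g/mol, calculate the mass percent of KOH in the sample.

7.65%

n(HCl) = 0.06549 x 0.02619 = 0.001715 mol.
n(KOH) = 0.001715 / 1 = 0.001715 mol.
mass of KOH = 0.001715 x 56.11 = 0.09624 g.
% purity = 0.09624 / 1.2574 x 100 = 7.65%.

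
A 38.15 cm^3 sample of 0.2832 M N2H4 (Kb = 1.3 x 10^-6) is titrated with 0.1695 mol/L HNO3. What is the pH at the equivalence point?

4.54

n(N2H4) = 0.2832 x 0.03815 = 0.01080 mol; V(HNO3) at equivalence = 0.01080/0.1695 = 0.06374 L.
At equivalence the base is fully converted to N2H5+; total volume = 0.1019 L, so [N2H5+] = 0.01080/0.1019 = 0.1060 M.
Ka(N2H5+) = Kw/Kb = 1.0e-14 / 1.3 x 10^-6 = 7.69e-9.
[H^+] = sqrt(Ka x [N2H5+]) = sqrt(7.69e-9 x 0.1060) = 2.86e-5 M.
pH = -log(2.86e-5) = 4.54.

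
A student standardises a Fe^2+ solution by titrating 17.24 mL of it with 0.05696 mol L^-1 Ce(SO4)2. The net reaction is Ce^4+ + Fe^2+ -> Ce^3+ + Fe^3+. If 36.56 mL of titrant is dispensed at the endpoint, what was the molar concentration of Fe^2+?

n(Ce(SO4)2) = 0.05696 x 0.03656 = 0.002082 mol.
From the balanced equation, 1 mol Ce(SO4)2 reacts with 1 mol Fe^2+, so n(Fe^2+) = 0.002082 x 1/1 = 0.002082 mol.
[Fe^2+] = 0.002082 / 0.01724 L = 0.121 M.

0.121 M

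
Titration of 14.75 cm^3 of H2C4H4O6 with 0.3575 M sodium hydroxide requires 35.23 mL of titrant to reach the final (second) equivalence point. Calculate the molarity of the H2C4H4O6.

n(NaOH) = 0.3575 x 0.03523 = 0.01259 mol.
At the final (second) equivalence point, 2 mol OH^- react per mol H2C4H4O6, so n(H2C4H4O6) = 0.01259 / 2 = 0.006297 mol.
[H2C4H4O6] = 0.006297 / 0.01475 L = 0.427 M.

0.427 M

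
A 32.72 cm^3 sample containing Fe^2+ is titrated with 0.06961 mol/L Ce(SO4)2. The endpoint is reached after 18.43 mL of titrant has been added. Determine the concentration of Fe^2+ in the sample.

0.0392 M

n(Ce(SO4)2) = 0.06961 x 0.01843 = 0.001283 mol.
From the balanced equation, 1 mol Ce(SO4)2 reacts with 1 mol Fe^2+, so n(Fe^2+) = 0.001283 x 1/1 = 0.001283 mol.
[Fe^2+] = 0.001283 / 0.03272 L = 0.0392 M.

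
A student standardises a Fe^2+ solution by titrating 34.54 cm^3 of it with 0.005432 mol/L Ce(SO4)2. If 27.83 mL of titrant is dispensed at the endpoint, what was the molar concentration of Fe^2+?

0.00438 M

n(Ce(SO4)2) = 0.005432 x 0.02783 = 0.0001512 mol.
From the balanced equation, 1 mol Ce(SO4)2 reacts with 1 mol Fe^2+, so n(Fe^2+) = 0.0001512 x 1/1 = 0.0001512 mol.
[Fe^2+] = 0.0001512 / 0.03454 L = 0.00438 M.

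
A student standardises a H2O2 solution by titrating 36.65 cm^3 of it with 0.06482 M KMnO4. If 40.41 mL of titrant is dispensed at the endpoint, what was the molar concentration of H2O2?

0.179 M

n(KMnO4) = 0.06482 x 0.04041 = 0.002619 mol.
From the balanced equation, 2 mol KMnO4 reacts with 5 mol H2O2, so n(H2O2) = 0.002619 x 5/2 = 0.006548 mol.
[H2O2] = 0.006548 / 0.03665 L = 0.179 M.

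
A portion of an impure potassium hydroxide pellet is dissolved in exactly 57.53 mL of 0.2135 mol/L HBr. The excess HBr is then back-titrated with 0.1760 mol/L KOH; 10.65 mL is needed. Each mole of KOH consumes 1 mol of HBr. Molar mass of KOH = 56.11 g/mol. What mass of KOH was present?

0.584 g

Total n(HBr) added = 0.2135 x 0.05753 = 0.01228 mol.
n(KOH) used = 0.1760 x 0.01065 = 0.001874 mol, which equals the excess n(HBr).
So n(HBr) consumed by the sample = 0.01228 - 0.001874 = 0.01041 mol.
n(KOH) = 0.01041 / 1 = 0.01041 mol.
mass = 0.01041 mol x 56.11 g/mol = 0.584 g.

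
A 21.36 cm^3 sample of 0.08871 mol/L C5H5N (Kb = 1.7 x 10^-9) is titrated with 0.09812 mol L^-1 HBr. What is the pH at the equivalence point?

3.28

n(C5H5N) = 0.08871 x 0.02136 = 0.001895 mol; V(HBr) at equivalence = 0.001895/0.09812 = 0.01931 L.
At equivalence the base is fully converted to C5H5NH+; total volume = 0.04067 L, so [C5H5NH+] = 0.001895/0.04067 = 0.04659 M.
Ka(C5H5NH+) = Kw/Kb = 1.0e-14 / 1.7 x 10^-9 = 5.88e-6.
[H^+] = sqrt(Ka x [C5H5NH+]) = sqrt(5.88e-6 x 0.04659) = 0.000524 M.
pH = -log(0.000524) = 3.28.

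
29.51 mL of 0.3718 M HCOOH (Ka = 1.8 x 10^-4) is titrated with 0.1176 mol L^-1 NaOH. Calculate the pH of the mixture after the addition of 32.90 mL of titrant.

3.48

Initial n(HCOOH) = 0.3718 x 0.02951 = 0.01097 mol.
n(NaOH) added = 0.1176 x 0.03290 = 0.003869 mol, converting that many moles of HCOOH to HCOO-.
Remaining n(HCOOH) = 0.007103 mol; n(HCOO-) = 0.003869 mol.
By Henderson-Hasselbalch, pH = pKa + log([A^-]/[HA]) = 3.74 + log(0.003869/0.007103) = 3.74 + (-0.26) = 3.48.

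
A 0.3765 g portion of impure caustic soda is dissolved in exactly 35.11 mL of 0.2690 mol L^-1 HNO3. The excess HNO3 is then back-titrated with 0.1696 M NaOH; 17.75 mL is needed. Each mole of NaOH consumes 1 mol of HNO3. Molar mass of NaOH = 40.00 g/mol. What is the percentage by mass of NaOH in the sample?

Total n(HNO3) added = 0.2690 x 0.03511 = 0.009445 mol.
n(NaOH) used = 0.1696 x 0.01775 = 0.003010 mol, which equals the excess n(HNO3).
So n(HNO3) consumed by the sample = 0.009445 - 0.003010 = 0.006434 mol.
n(NaOH) = 0.006434 / 1 = 0.006434 mol.
mass NaOH = 0.006434 x 40.00 = 0.2574 g, so %NaOH = 0.2574/0.3765 x 100 = 68.4%.

68.4%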